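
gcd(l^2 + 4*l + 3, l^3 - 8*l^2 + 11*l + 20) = l + 1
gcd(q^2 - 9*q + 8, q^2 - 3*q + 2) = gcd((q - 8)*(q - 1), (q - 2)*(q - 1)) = q - 1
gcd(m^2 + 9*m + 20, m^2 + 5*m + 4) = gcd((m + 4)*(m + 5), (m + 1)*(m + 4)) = m + 4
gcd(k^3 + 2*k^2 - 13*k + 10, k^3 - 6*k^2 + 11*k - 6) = k^2 - 3*k + 2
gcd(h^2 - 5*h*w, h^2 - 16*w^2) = 1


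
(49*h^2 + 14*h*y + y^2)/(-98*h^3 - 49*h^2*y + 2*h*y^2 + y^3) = (7*h + y)/(-14*h^2 - 5*h*y + y^2)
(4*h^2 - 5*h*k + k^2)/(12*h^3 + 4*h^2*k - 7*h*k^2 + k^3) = (4*h^2 - 5*h*k + k^2)/(12*h^3 + 4*h^2*k - 7*h*k^2 + k^3)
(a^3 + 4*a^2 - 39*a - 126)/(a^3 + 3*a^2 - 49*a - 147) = (a - 6)/(a - 7)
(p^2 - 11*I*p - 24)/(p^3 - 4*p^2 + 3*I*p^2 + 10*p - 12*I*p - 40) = (p^2 - 11*I*p - 24)/(p^3 + p^2*(-4 + 3*I) + p*(10 - 12*I) - 40)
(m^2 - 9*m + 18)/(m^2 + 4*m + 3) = (m^2 - 9*m + 18)/(m^2 + 4*m + 3)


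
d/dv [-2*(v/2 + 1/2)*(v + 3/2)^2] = (-6*v - 7)*(2*v + 3)/4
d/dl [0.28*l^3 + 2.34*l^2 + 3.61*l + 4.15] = 0.84*l^2 + 4.68*l + 3.61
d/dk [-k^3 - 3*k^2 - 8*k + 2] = -3*k^2 - 6*k - 8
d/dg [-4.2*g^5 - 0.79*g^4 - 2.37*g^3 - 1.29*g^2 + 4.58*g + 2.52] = -21.0*g^4 - 3.16*g^3 - 7.11*g^2 - 2.58*g + 4.58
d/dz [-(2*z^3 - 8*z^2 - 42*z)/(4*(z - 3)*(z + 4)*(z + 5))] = (-5*z^4 - 14*z^3 + 13*z^2 - 240*z - 630)/(z^6 + 12*z^5 + 22*z^4 - 204*z^3 - 671*z^2 + 840*z + 3600)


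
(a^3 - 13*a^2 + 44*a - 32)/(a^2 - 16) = (a^2 - 9*a + 8)/(a + 4)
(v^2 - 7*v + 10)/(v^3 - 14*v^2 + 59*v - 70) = 1/(v - 7)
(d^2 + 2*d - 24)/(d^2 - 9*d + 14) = (d^2 + 2*d - 24)/(d^2 - 9*d + 14)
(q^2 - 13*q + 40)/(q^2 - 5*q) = (q - 8)/q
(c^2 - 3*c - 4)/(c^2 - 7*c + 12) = (c + 1)/(c - 3)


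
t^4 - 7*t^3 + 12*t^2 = t^2*(t - 4)*(t - 3)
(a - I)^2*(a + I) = a^3 - I*a^2 + a - I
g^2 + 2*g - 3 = (g - 1)*(g + 3)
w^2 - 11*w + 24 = (w - 8)*(w - 3)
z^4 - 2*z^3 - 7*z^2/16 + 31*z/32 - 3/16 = (z - 2)*(z - 1/2)*(z - 1/4)*(z + 3/4)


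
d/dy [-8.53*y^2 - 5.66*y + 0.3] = -17.06*y - 5.66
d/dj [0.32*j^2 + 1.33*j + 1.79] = 0.64*j + 1.33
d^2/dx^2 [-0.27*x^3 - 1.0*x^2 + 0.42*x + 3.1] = -1.62*x - 2.0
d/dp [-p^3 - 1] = -3*p^2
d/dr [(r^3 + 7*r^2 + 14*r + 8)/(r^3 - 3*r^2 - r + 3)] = 10*(-r^2 - r + 5)/(r^4 - 8*r^3 + 22*r^2 - 24*r + 9)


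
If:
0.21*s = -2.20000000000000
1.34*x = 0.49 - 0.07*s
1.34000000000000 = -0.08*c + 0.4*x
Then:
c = -12.19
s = -10.48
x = 0.91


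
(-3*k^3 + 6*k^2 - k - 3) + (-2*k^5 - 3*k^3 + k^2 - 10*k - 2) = -2*k^5 - 6*k^3 + 7*k^2 - 11*k - 5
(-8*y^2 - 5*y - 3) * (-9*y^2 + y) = 72*y^4 + 37*y^3 + 22*y^2 - 3*y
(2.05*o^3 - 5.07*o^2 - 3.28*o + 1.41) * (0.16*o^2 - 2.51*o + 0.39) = 0.328*o^5 - 5.9567*o^4 + 13.0004*o^3 + 6.4811*o^2 - 4.8183*o + 0.5499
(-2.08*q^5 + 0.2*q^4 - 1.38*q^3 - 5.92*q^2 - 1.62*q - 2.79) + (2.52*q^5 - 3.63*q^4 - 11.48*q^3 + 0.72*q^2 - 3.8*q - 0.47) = 0.44*q^5 - 3.43*q^4 - 12.86*q^3 - 5.2*q^2 - 5.42*q - 3.26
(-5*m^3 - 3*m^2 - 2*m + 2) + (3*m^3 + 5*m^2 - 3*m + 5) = -2*m^3 + 2*m^2 - 5*m + 7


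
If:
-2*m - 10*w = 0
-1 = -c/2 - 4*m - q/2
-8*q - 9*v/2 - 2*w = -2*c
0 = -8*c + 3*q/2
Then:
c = 120*w/19 + 6/19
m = -5*w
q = 640*w/19 + 32/19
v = -9836*w/171 - 488/171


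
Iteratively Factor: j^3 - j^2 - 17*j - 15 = (j + 3)*(j^2 - 4*j - 5) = (j - 5)*(j + 3)*(j + 1)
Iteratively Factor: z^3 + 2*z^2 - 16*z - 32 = (z + 4)*(z^2 - 2*z - 8) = (z - 4)*(z + 4)*(z + 2)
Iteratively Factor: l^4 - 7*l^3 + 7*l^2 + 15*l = (l + 1)*(l^3 - 8*l^2 + 15*l) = (l - 3)*(l + 1)*(l^2 - 5*l) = l*(l - 3)*(l + 1)*(l - 5)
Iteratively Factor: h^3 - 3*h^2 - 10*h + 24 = (h - 2)*(h^2 - h - 12) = (h - 2)*(h + 3)*(h - 4)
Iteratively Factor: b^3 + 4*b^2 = (b)*(b^2 + 4*b) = b*(b + 4)*(b)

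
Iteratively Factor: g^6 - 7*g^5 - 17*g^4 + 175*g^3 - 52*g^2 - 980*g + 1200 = (g - 2)*(g^5 - 5*g^4 - 27*g^3 + 121*g^2 + 190*g - 600) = (g - 5)*(g - 2)*(g^4 - 27*g^2 - 14*g + 120) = (g - 5)*(g - 2)^2*(g^3 + 2*g^2 - 23*g - 60) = (g - 5)*(g - 2)^2*(g + 3)*(g^2 - g - 20) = (g - 5)^2*(g - 2)^2*(g + 3)*(g + 4)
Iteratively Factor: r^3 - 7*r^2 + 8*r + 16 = (r - 4)*(r^2 - 3*r - 4) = (r - 4)*(r + 1)*(r - 4)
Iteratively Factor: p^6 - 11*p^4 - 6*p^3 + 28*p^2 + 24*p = (p + 2)*(p^5 - 2*p^4 - 7*p^3 + 8*p^2 + 12*p) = (p - 2)*(p + 2)*(p^4 - 7*p^2 - 6*p) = (p - 2)*(p + 1)*(p + 2)*(p^3 - p^2 - 6*p) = (p - 3)*(p - 2)*(p + 1)*(p + 2)*(p^2 + 2*p) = (p - 3)*(p - 2)*(p + 1)*(p + 2)^2*(p)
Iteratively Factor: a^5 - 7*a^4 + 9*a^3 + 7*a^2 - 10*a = (a - 1)*(a^4 - 6*a^3 + 3*a^2 + 10*a) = (a - 1)*(a + 1)*(a^3 - 7*a^2 + 10*a) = (a - 5)*(a - 1)*(a + 1)*(a^2 - 2*a) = a*(a - 5)*(a - 1)*(a + 1)*(a - 2)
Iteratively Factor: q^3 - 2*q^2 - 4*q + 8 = (q - 2)*(q^2 - 4) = (q - 2)^2*(q + 2)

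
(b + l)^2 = b^2 + 2*b*l + l^2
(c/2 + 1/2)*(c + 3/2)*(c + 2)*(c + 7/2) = c^4/2 + 4*c^3 + 89*c^2/8 + 103*c/8 + 21/4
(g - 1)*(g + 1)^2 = g^3 + g^2 - g - 1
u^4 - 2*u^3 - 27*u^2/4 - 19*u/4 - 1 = (u - 4)*(u + 1/2)^2*(u + 1)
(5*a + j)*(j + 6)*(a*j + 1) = 5*a^2*j^2 + 30*a^2*j + a*j^3 + 6*a*j^2 + 5*a*j + 30*a + j^2 + 6*j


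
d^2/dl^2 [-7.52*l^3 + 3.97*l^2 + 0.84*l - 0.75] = 7.94 - 45.12*l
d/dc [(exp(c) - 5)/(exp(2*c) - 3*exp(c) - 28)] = (-(exp(c) - 5)*(2*exp(c) - 3) + exp(2*c) - 3*exp(c) - 28)*exp(c)/(-exp(2*c) + 3*exp(c) + 28)^2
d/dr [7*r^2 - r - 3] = 14*r - 1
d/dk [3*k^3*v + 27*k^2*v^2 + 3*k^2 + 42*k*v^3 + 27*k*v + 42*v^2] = 9*k^2*v + 54*k*v^2 + 6*k + 42*v^3 + 27*v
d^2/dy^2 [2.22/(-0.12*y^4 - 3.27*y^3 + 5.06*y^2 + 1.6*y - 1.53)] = ((3.1968*y^2 + 43.5564*y - 22.4664)*(0.12*y^4 + 3.27*y^3 - 5.06*y^2 - 1.6*y + 1.53) - 2.22*(0.48*y^3 + 9.81*y^2 - 10.12*y - 1.6)*(0.96*y^3 + 19.62*y^2 - 20.24*y - 3.2))/(0.12*y^4 + 3.27*y^3 - 5.06*y^2 - 1.6*y + 1.53)^3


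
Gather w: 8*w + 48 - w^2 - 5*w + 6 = -w^2 + 3*w + 54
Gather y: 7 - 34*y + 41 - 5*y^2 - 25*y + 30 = -5*y^2 - 59*y + 78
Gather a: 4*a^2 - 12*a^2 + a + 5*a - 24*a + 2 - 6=-8*a^2 - 18*a - 4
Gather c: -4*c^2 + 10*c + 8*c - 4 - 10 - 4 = -4*c^2 + 18*c - 18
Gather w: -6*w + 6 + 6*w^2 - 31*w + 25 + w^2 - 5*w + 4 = 7*w^2 - 42*w + 35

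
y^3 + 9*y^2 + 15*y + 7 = (y + 1)^2*(y + 7)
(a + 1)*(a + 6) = a^2 + 7*a + 6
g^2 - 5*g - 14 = (g - 7)*(g + 2)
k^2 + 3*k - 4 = (k - 1)*(k + 4)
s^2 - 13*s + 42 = (s - 7)*(s - 6)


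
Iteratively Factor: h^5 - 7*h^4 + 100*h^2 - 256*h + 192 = (h - 2)*(h^4 - 5*h^3 - 10*h^2 + 80*h - 96) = (h - 3)*(h - 2)*(h^3 - 2*h^2 - 16*h + 32) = (h - 3)*(h - 2)*(h + 4)*(h^2 - 6*h + 8) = (h - 4)*(h - 3)*(h - 2)*(h + 4)*(h - 2)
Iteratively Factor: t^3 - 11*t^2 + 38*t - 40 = (t - 5)*(t^2 - 6*t + 8) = (t - 5)*(t - 2)*(t - 4)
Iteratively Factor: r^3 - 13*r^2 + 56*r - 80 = (r - 5)*(r^2 - 8*r + 16) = (r - 5)*(r - 4)*(r - 4)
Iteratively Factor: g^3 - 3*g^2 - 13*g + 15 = (g + 3)*(g^2 - 6*g + 5) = (g - 5)*(g + 3)*(g - 1)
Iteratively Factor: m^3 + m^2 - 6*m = (m - 2)*(m^2 + 3*m) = (m - 2)*(m + 3)*(m)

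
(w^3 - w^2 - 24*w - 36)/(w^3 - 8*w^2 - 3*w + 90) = (w + 2)/(w - 5)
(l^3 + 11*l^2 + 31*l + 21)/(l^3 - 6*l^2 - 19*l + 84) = (l^3 + 11*l^2 + 31*l + 21)/(l^3 - 6*l^2 - 19*l + 84)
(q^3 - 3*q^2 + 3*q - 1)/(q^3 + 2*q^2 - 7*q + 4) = (q - 1)/(q + 4)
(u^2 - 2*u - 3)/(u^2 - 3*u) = (u + 1)/u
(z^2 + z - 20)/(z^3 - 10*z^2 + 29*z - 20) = (z + 5)/(z^2 - 6*z + 5)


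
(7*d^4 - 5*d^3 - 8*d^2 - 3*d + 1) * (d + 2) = 7*d^5 + 9*d^4 - 18*d^3 - 19*d^2 - 5*d + 2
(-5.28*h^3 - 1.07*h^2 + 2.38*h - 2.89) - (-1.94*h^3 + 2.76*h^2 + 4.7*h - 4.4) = -3.34*h^3 - 3.83*h^2 - 2.32*h + 1.51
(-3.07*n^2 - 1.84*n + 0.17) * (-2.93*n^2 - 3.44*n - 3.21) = 8.9951*n^4 + 15.952*n^3 + 15.6862*n^2 + 5.3216*n - 0.5457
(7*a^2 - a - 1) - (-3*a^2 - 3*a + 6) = 10*a^2 + 2*a - 7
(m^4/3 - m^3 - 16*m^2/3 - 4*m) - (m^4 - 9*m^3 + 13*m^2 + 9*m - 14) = -2*m^4/3 + 8*m^3 - 55*m^2/3 - 13*m + 14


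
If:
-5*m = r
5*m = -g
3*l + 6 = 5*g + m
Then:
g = r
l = 8*r/5 - 2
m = -r/5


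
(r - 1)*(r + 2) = r^2 + r - 2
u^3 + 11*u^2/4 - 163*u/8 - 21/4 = (u - 7/2)*(u + 1/4)*(u + 6)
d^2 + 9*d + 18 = (d + 3)*(d + 6)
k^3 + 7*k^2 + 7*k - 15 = (k - 1)*(k + 3)*(k + 5)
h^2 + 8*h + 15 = (h + 3)*(h + 5)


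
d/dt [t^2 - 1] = 2*t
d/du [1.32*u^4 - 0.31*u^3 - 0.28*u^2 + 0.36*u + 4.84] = 5.28*u^3 - 0.93*u^2 - 0.56*u + 0.36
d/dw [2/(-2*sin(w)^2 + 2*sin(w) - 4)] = (2*sin(w) - 1)*cos(w)/(sin(w)^2 - sin(w) + 2)^2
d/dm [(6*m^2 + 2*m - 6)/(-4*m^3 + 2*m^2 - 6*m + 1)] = 2*(12*m^4 + 8*m^3 - 56*m^2 + 18*m - 17)/(16*m^6 - 16*m^5 + 52*m^4 - 32*m^3 + 40*m^2 - 12*m + 1)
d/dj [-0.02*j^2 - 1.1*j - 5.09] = -0.04*j - 1.1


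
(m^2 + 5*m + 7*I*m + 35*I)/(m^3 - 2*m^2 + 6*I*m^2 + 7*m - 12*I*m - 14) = (m + 5)/(m^2 - m*(2 + I) + 2*I)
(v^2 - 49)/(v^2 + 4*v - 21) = (v - 7)/(v - 3)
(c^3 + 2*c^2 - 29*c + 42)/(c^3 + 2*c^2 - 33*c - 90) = (c^3 + 2*c^2 - 29*c + 42)/(c^3 + 2*c^2 - 33*c - 90)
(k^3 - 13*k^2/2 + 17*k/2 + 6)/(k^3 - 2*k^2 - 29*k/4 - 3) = 2*(k - 3)/(2*k + 3)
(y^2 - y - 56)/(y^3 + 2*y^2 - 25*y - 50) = (y^2 - y - 56)/(y^3 + 2*y^2 - 25*y - 50)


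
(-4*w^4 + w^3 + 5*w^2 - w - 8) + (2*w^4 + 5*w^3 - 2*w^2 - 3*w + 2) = -2*w^4 + 6*w^3 + 3*w^2 - 4*w - 6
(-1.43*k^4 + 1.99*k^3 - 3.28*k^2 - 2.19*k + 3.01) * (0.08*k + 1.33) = -0.1144*k^5 - 1.7427*k^4 + 2.3843*k^3 - 4.5376*k^2 - 2.6719*k + 4.0033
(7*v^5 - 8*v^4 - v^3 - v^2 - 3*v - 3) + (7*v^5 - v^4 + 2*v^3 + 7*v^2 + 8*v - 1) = 14*v^5 - 9*v^4 + v^3 + 6*v^2 + 5*v - 4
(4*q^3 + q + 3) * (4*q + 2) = 16*q^4 + 8*q^3 + 4*q^2 + 14*q + 6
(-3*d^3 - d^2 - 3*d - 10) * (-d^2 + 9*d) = 3*d^5 - 26*d^4 - 6*d^3 - 17*d^2 - 90*d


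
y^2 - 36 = (y - 6)*(y + 6)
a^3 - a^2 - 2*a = a*(a - 2)*(a + 1)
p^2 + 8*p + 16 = (p + 4)^2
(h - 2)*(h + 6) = h^2 + 4*h - 12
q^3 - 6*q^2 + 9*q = q*(q - 3)^2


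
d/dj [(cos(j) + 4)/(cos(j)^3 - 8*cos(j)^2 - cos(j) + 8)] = (-125*cos(j)/2 + 2*cos(2*j) + cos(3*j)/2 - 10)/((cos(j) - 8)^2*sin(j)^3)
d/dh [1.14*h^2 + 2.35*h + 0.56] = 2.28*h + 2.35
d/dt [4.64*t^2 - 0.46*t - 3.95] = 9.28*t - 0.46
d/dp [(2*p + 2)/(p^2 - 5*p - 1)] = 2*(-p^2 - 2*p + 4)/(p^4 - 10*p^3 + 23*p^2 + 10*p + 1)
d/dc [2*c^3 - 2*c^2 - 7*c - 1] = 6*c^2 - 4*c - 7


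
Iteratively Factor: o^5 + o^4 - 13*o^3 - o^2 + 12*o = (o + 4)*(o^4 - 3*o^3 - o^2 + 3*o) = (o - 1)*(o + 4)*(o^3 - 2*o^2 - 3*o) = (o - 3)*(o - 1)*(o + 4)*(o^2 + o) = (o - 3)*(o - 1)*(o + 1)*(o + 4)*(o)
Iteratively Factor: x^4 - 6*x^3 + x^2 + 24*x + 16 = (x + 1)*(x^3 - 7*x^2 + 8*x + 16) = (x - 4)*(x + 1)*(x^2 - 3*x - 4) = (x - 4)*(x + 1)^2*(x - 4)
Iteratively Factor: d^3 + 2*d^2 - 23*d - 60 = (d - 5)*(d^2 + 7*d + 12) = (d - 5)*(d + 3)*(d + 4)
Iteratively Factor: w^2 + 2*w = (w + 2)*(w)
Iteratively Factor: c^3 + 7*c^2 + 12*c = (c + 4)*(c^2 + 3*c) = (c + 3)*(c + 4)*(c)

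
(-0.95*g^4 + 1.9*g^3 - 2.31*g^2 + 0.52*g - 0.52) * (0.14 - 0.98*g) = 0.931*g^5 - 1.995*g^4 + 2.5298*g^3 - 0.833*g^2 + 0.5824*g - 0.0728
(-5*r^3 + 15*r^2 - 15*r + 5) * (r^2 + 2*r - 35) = -5*r^5 + 5*r^4 + 190*r^3 - 550*r^2 + 535*r - 175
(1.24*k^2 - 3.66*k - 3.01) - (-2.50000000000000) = 1.24*k^2 - 3.66*k - 0.51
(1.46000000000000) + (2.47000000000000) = 3.93000000000000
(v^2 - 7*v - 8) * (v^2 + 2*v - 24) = v^4 - 5*v^3 - 46*v^2 + 152*v + 192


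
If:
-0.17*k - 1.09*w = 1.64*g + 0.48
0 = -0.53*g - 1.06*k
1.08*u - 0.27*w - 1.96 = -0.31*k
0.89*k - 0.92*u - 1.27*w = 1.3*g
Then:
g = 3.84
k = -1.92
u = 0.89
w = -5.92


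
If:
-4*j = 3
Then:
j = -3/4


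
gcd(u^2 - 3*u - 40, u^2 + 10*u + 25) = u + 5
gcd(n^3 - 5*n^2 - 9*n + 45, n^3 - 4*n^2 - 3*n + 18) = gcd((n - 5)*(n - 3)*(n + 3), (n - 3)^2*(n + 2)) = n - 3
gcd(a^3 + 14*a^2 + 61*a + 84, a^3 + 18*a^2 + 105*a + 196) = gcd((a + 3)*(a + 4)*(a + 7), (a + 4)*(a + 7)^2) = a^2 + 11*a + 28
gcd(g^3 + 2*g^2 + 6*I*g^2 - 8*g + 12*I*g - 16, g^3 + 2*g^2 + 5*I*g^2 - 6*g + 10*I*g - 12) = g^2 + g*(2 + 2*I) + 4*I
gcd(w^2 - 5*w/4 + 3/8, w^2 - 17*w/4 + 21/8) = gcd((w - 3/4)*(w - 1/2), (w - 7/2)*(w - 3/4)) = w - 3/4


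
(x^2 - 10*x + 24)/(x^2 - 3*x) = (x^2 - 10*x + 24)/(x*(x - 3))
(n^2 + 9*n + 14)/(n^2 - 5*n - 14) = (n + 7)/(n - 7)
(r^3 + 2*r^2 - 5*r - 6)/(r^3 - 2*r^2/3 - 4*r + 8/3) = 3*(r^2 + 4*r + 3)/(3*r^2 + 4*r - 4)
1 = 1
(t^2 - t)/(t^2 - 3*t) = (t - 1)/(t - 3)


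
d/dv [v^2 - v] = 2*v - 1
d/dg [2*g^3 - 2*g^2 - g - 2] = 6*g^2 - 4*g - 1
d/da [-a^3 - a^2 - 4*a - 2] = -3*a^2 - 2*a - 4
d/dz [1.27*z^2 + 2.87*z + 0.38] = 2.54*z + 2.87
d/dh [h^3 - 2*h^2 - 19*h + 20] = 3*h^2 - 4*h - 19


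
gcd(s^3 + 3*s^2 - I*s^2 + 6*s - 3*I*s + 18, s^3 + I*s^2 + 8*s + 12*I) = s^2 - I*s + 6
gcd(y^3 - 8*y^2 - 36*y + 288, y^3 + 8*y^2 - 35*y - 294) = y - 6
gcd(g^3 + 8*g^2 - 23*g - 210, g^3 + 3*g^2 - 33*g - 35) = g^2 + 2*g - 35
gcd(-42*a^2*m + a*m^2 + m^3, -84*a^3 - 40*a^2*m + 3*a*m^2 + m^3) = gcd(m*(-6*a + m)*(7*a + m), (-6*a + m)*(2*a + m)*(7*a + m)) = 42*a^2 - a*m - m^2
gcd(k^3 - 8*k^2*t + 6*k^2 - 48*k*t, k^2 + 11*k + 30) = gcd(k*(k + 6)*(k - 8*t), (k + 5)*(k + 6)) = k + 6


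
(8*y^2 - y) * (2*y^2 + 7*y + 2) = 16*y^4 + 54*y^3 + 9*y^2 - 2*y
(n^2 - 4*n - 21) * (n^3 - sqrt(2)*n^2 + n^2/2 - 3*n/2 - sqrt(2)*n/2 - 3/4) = n^5 - 7*n^4/2 - sqrt(2)*n^4 - 49*n^3/2 + 7*sqrt(2)*n^3/2 - 21*n^2/4 + 23*sqrt(2)*n^2 + 21*sqrt(2)*n/2 + 69*n/2 + 63/4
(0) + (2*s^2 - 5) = 2*s^2 - 5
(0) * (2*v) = 0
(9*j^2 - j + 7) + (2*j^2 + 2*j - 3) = 11*j^2 + j + 4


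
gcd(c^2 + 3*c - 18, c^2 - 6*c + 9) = c - 3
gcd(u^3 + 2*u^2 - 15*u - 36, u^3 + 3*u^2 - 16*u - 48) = u^2 - u - 12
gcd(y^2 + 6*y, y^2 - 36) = y + 6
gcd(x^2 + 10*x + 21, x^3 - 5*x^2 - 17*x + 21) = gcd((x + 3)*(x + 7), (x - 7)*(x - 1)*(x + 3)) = x + 3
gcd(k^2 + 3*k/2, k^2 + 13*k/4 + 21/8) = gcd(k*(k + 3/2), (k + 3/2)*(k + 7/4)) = k + 3/2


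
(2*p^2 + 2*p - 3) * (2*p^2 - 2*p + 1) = 4*p^4 - 8*p^2 + 8*p - 3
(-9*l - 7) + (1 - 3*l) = -12*l - 6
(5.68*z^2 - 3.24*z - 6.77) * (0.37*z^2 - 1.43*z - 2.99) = 2.1016*z^4 - 9.3212*z^3 - 14.8549*z^2 + 19.3687*z + 20.2423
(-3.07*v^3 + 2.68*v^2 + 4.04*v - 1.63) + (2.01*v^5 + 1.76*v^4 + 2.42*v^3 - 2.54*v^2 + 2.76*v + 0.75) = 2.01*v^5 + 1.76*v^4 - 0.65*v^3 + 0.14*v^2 + 6.8*v - 0.88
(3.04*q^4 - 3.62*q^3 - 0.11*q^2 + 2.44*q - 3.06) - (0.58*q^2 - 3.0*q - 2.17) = 3.04*q^4 - 3.62*q^3 - 0.69*q^2 + 5.44*q - 0.89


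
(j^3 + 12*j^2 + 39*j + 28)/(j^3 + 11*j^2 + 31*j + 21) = (j + 4)/(j + 3)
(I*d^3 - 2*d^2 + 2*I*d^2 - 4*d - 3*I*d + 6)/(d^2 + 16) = (I*d^3 + 2*d^2*(-1 + I) - d*(4 + 3*I) + 6)/(d^2 + 16)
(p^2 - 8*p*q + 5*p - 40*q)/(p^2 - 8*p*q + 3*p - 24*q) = (p + 5)/(p + 3)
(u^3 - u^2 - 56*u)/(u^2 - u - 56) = u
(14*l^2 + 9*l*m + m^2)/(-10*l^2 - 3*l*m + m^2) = (-7*l - m)/(5*l - m)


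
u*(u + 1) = u^2 + u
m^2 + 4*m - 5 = (m - 1)*(m + 5)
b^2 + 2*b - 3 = (b - 1)*(b + 3)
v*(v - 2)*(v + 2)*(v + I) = v^4 + I*v^3 - 4*v^2 - 4*I*v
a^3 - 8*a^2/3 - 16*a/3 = a*(a - 4)*(a + 4/3)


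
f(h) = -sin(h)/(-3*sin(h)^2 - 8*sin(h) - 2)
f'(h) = -(6*sin(h)*cos(h) + 8*cos(h))*sin(h)/(-3*sin(h)^2 - 8*sin(h) - 2)^2 - cos(h)/(-3*sin(h)^2 - 8*sin(h) - 2)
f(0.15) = 0.05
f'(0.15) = 0.18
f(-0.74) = 0.33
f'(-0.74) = 0.11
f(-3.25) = 0.04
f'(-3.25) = -0.23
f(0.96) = 0.08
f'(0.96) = -0.00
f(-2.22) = 0.32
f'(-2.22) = -0.01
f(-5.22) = 0.08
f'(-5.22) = -0.00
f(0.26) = 0.06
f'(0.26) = 0.10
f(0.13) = 0.04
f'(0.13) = 0.20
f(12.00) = 0.38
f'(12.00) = 0.47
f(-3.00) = -0.15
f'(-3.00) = -2.22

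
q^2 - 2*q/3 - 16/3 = (q - 8/3)*(q + 2)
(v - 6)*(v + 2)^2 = v^3 - 2*v^2 - 20*v - 24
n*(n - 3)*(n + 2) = n^3 - n^2 - 6*n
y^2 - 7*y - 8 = (y - 8)*(y + 1)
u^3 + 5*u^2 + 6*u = u*(u + 2)*(u + 3)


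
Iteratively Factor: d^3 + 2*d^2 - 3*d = (d - 1)*(d^2 + 3*d) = (d - 1)*(d + 3)*(d)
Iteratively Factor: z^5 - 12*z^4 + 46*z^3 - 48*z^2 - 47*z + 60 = (z + 1)*(z^4 - 13*z^3 + 59*z^2 - 107*z + 60) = (z - 1)*(z + 1)*(z^3 - 12*z^2 + 47*z - 60) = (z - 4)*(z - 1)*(z + 1)*(z^2 - 8*z + 15) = (z - 5)*(z - 4)*(z - 1)*(z + 1)*(z - 3)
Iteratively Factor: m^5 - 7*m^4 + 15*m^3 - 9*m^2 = (m)*(m^4 - 7*m^3 + 15*m^2 - 9*m) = m*(m - 3)*(m^3 - 4*m^2 + 3*m) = m*(m - 3)*(m - 1)*(m^2 - 3*m) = m^2*(m - 3)*(m - 1)*(m - 3)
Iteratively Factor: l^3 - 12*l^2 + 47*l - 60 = (l - 4)*(l^2 - 8*l + 15) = (l - 5)*(l - 4)*(l - 3)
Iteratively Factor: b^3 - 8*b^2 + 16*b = (b)*(b^2 - 8*b + 16) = b*(b - 4)*(b - 4)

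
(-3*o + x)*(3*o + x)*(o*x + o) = -9*o^3*x - 9*o^3 + o*x^3 + o*x^2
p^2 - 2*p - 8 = (p - 4)*(p + 2)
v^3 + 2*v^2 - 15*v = v*(v - 3)*(v + 5)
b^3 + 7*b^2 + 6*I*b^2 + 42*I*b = b*(b + 7)*(b + 6*I)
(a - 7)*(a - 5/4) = a^2 - 33*a/4 + 35/4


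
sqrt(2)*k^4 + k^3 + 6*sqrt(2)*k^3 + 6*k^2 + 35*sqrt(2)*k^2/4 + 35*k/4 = k*(k + 5/2)*(k + 7/2)*(sqrt(2)*k + 1)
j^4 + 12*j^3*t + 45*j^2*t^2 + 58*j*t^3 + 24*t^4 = (j + t)^2*(j + 4*t)*(j + 6*t)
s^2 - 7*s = s*(s - 7)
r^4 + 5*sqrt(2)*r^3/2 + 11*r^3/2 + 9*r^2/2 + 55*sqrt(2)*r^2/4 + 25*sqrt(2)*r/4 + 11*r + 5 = (r + 1/2)*(r + 5)*(r + sqrt(2)/2)*(r + 2*sqrt(2))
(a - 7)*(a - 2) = a^2 - 9*a + 14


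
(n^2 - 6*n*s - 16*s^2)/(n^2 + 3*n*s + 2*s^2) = (n - 8*s)/(n + s)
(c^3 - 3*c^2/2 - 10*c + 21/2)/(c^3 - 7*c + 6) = (c - 7/2)/(c - 2)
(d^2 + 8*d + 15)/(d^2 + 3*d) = (d + 5)/d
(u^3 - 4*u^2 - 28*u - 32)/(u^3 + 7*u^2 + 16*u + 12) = (u - 8)/(u + 3)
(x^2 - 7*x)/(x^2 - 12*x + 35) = x/(x - 5)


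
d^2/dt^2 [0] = 0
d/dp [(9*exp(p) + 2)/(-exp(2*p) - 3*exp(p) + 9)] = (9*exp(2*p) + 4*exp(p) + 87)*exp(p)/(exp(4*p) + 6*exp(3*p) - 9*exp(2*p) - 54*exp(p) + 81)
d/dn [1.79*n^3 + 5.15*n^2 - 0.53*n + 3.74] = 5.37*n^2 + 10.3*n - 0.53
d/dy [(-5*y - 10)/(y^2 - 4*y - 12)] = 5/(y^2 - 12*y + 36)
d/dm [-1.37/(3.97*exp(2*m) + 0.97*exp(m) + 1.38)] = (10.8778*exp(m) + 1.3289)*exp(m)/(3.97*exp(2*m) + 0.97*exp(m) + 1.38)^2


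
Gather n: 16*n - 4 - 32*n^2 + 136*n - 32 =-32*n^2 + 152*n - 36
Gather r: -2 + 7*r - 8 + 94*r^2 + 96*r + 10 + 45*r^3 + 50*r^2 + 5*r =45*r^3 + 144*r^2 + 108*r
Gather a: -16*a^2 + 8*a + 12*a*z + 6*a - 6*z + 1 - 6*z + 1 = -16*a^2 + a*(12*z + 14) - 12*z + 2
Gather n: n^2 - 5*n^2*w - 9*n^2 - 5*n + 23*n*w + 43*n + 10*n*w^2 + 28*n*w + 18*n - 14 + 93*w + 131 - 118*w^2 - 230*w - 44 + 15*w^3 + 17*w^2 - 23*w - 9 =n^2*(-5*w - 8) + n*(10*w^2 + 51*w + 56) + 15*w^3 - 101*w^2 - 160*w + 64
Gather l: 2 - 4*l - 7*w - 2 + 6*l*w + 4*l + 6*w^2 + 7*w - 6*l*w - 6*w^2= 0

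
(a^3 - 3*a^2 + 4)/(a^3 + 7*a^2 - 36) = (a^2 - a - 2)/(a^2 + 9*a + 18)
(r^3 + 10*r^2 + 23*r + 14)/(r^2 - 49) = (r^2 + 3*r + 2)/(r - 7)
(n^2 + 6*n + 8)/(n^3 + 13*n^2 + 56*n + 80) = (n + 2)/(n^2 + 9*n + 20)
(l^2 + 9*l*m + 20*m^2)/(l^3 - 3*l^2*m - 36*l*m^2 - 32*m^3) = (l + 5*m)/(l^2 - 7*l*m - 8*m^2)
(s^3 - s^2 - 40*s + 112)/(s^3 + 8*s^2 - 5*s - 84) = (s^2 - 8*s + 16)/(s^2 + s - 12)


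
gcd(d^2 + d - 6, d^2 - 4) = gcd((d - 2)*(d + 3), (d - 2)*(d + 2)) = d - 2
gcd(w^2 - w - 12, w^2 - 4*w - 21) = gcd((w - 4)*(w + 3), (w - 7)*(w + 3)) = w + 3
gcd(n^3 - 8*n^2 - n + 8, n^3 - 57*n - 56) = n^2 - 7*n - 8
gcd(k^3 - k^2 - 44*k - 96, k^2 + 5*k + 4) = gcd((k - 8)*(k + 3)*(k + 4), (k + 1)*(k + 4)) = k + 4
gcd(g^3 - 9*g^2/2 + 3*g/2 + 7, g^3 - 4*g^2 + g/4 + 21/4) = g^2 - 5*g/2 - 7/2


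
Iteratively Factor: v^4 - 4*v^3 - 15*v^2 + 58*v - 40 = (v - 5)*(v^3 + v^2 - 10*v + 8) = (v - 5)*(v - 2)*(v^2 + 3*v - 4) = (v - 5)*(v - 2)*(v + 4)*(v - 1)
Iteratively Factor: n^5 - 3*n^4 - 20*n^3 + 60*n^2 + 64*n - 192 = (n - 3)*(n^4 - 20*n^2 + 64) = (n - 3)*(n + 4)*(n^3 - 4*n^2 - 4*n + 16) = (n - 3)*(n - 2)*(n + 4)*(n^2 - 2*n - 8) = (n - 4)*(n - 3)*(n - 2)*(n + 4)*(n + 2)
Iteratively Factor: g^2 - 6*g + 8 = (g - 2)*(g - 4)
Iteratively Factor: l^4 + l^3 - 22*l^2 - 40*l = (l + 2)*(l^3 - l^2 - 20*l) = (l + 2)*(l + 4)*(l^2 - 5*l) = (l - 5)*(l + 2)*(l + 4)*(l)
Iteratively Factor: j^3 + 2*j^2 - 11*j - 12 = (j - 3)*(j^2 + 5*j + 4) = (j - 3)*(j + 4)*(j + 1)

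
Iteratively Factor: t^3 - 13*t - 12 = (t - 4)*(t^2 + 4*t + 3) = (t - 4)*(t + 1)*(t + 3)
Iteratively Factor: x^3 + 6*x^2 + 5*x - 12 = (x + 3)*(x^2 + 3*x - 4) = (x + 3)*(x + 4)*(x - 1)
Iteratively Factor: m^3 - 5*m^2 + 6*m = (m)*(m^2 - 5*m + 6) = m*(m - 2)*(m - 3)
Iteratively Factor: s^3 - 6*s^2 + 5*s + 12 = (s + 1)*(s^2 - 7*s + 12) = (s - 4)*(s + 1)*(s - 3)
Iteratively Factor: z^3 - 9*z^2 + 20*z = (z - 4)*(z^2 - 5*z) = z*(z - 4)*(z - 5)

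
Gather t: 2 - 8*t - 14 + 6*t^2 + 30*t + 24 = 6*t^2 + 22*t + 12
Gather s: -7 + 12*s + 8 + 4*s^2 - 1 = 4*s^2 + 12*s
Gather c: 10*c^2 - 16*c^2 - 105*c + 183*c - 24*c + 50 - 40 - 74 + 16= -6*c^2 + 54*c - 48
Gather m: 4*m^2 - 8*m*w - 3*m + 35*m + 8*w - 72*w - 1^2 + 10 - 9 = 4*m^2 + m*(32 - 8*w) - 64*w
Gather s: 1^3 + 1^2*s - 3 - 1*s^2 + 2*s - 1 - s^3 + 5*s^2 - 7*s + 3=-s^3 + 4*s^2 - 4*s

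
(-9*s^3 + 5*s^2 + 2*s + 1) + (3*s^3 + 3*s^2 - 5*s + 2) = -6*s^3 + 8*s^2 - 3*s + 3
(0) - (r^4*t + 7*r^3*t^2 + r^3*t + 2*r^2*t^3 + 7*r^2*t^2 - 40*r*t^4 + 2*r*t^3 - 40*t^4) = -r^4*t - 7*r^3*t^2 - r^3*t - 2*r^2*t^3 - 7*r^2*t^2 + 40*r*t^4 - 2*r*t^3 + 40*t^4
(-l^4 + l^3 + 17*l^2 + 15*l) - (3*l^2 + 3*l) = -l^4 + l^3 + 14*l^2 + 12*l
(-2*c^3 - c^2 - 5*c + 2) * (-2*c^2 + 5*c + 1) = 4*c^5 - 8*c^4 + 3*c^3 - 30*c^2 + 5*c + 2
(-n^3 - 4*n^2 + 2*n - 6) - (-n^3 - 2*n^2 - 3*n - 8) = -2*n^2 + 5*n + 2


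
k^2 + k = k*(k + 1)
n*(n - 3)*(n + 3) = n^3 - 9*n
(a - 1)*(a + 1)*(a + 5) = a^3 + 5*a^2 - a - 5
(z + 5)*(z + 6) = z^2 + 11*z + 30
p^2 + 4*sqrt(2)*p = p*(p + 4*sqrt(2))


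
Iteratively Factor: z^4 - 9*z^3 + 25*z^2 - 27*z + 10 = (z - 1)*(z^3 - 8*z^2 + 17*z - 10) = (z - 2)*(z - 1)*(z^2 - 6*z + 5) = (z - 5)*(z - 2)*(z - 1)*(z - 1)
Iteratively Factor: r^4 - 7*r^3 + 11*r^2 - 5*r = (r - 5)*(r^3 - 2*r^2 + r) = (r - 5)*(r - 1)*(r^2 - r) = r*(r - 5)*(r - 1)*(r - 1)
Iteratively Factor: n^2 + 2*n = (n)*(n + 2)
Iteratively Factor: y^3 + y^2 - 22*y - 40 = (y - 5)*(y^2 + 6*y + 8) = (y - 5)*(y + 4)*(y + 2)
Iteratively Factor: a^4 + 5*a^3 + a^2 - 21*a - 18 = (a - 2)*(a^3 + 7*a^2 + 15*a + 9) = (a - 2)*(a + 3)*(a^2 + 4*a + 3) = (a - 2)*(a + 1)*(a + 3)*(a + 3)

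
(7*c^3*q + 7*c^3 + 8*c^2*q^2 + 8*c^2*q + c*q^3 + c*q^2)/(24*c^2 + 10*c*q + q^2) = c*(7*c^2*q + 7*c^2 + 8*c*q^2 + 8*c*q + q^3 + q^2)/(24*c^2 + 10*c*q + q^2)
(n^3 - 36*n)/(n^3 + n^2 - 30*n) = (n - 6)/(n - 5)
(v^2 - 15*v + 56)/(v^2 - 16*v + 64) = (v - 7)/(v - 8)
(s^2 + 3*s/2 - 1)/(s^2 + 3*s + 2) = (s - 1/2)/(s + 1)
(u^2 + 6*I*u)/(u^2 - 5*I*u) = (u + 6*I)/(u - 5*I)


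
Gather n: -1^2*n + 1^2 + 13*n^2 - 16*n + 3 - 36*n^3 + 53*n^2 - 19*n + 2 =-36*n^3 + 66*n^2 - 36*n + 6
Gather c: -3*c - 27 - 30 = -3*c - 57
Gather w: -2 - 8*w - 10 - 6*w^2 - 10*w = -6*w^2 - 18*w - 12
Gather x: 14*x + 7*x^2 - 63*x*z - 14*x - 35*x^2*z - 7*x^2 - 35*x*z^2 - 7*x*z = -35*x^2*z + x*(-35*z^2 - 70*z)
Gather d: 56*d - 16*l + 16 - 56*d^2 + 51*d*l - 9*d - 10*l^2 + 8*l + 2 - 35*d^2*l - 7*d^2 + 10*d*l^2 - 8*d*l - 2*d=d^2*(-35*l - 63) + d*(10*l^2 + 43*l + 45) - 10*l^2 - 8*l + 18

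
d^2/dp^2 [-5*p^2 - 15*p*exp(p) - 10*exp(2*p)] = -15*p*exp(p) - 40*exp(2*p) - 30*exp(p) - 10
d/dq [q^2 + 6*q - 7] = 2*q + 6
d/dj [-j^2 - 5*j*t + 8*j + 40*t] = -2*j - 5*t + 8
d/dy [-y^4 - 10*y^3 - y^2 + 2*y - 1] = -4*y^3 - 30*y^2 - 2*y + 2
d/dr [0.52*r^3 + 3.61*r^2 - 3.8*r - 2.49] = 1.56*r^2 + 7.22*r - 3.8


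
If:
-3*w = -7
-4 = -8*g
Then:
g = 1/2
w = 7/3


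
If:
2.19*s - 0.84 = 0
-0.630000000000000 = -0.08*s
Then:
No Solution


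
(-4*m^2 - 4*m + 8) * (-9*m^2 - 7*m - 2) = 36*m^4 + 64*m^3 - 36*m^2 - 48*m - 16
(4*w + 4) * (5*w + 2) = 20*w^2 + 28*w + 8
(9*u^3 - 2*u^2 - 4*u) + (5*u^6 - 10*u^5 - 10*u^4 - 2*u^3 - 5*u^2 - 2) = 5*u^6 - 10*u^5 - 10*u^4 + 7*u^3 - 7*u^2 - 4*u - 2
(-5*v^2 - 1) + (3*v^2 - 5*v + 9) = -2*v^2 - 5*v + 8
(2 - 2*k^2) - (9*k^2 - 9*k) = -11*k^2 + 9*k + 2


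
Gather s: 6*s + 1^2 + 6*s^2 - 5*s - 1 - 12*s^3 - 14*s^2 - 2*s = -12*s^3 - 8*s^2 - s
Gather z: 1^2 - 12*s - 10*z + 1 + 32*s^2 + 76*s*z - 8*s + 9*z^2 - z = 32*s^2 - 20*s + 9*z^2 + z*(76*s - 11) + 2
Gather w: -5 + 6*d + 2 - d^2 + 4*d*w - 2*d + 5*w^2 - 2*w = -d^2 + 4*d + 5*w^2 + w*(4*d - 2) - 3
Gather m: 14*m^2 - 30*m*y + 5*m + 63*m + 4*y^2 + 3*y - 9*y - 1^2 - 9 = 14*m^2 + m*(68 - 30*y) + 4*y^2 - 6*y - 10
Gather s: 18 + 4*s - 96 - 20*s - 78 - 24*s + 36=-40*s - 120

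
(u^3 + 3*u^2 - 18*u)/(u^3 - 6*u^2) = (u^2 + 3*u - 18)/(u*(u - 6))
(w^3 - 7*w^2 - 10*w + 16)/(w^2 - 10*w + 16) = (w^2 + w - 2)/(w - 2)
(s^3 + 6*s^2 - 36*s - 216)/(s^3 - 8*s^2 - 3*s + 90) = (s^2 + 12*s + 36)/(s^2 - 2*s - 15)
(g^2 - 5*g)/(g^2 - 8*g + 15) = g/(g - 3)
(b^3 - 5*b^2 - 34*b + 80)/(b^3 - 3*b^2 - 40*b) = (b - 2)/b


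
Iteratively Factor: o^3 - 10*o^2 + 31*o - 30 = (o - 3)*(o^2 - 7*o + 10) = (o - 5)*(o - 3)*(o - 2)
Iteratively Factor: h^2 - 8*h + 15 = (h - 3)*(h - 5)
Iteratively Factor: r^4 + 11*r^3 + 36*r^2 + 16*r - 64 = (r + 4)*(r^3 + 7*r^2 + 8*r - 16) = (r + 4)^2*(r^2 + 3*r - 4) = (r - 1)*(r + 4)^2*(r + 4)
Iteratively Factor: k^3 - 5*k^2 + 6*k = (k)*(k^2 - 5*k + 6) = k*(k - 2)*(k - 3)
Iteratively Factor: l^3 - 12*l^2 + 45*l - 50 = (l - 5)*(l^2 - 7*l + 10) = (l - 5)^2*(l - 2)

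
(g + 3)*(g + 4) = g^2 + 7*g + 12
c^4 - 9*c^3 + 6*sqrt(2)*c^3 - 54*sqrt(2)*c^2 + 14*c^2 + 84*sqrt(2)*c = c*(c - 7)*(c - 2)*(c + 6*sqrt(2))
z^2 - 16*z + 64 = (z - 8)^2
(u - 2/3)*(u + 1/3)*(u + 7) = u^3 + 20*u^2/3 - 23*u/9 - 14/9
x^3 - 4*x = x*(x - 2)*(x + 2)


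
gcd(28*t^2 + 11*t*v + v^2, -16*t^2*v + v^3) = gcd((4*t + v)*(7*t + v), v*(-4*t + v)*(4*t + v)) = 4*t + v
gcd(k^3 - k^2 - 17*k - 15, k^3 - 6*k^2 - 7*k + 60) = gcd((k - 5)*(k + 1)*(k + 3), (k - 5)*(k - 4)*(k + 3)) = k^2 - 2*k - 15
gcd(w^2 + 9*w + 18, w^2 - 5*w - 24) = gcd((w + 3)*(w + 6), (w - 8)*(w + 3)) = w + 3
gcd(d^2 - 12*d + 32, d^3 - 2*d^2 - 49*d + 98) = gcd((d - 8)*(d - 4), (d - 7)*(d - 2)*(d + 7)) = 1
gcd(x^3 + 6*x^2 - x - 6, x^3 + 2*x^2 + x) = x + 1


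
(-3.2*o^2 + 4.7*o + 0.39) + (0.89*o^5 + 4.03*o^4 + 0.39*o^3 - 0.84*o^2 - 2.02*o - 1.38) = 0.89*o^5 + 4.03*o^4 + 0.39*o^3 - 4.04*o^2 + 2.68*o - 0.99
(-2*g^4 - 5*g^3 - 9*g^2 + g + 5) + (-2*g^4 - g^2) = -4*g^4 - 5*g^3 - 10*g^2 + g + 5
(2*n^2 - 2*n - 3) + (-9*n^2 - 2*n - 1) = -7*n^2 - 4*n - 4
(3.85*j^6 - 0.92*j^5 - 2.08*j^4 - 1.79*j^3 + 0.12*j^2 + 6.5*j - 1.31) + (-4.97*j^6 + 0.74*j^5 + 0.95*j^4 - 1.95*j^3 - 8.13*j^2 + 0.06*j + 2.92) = -1.12*j^6 - 0.18*j^5 - 1.13*j^4 - 3.74*j^3 - 8.01*j^2 + 6.56*j + 1.61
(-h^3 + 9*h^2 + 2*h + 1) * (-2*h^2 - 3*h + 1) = 2*h^5 - 15*h^4 - 32*h^3 + h^2 - h + 1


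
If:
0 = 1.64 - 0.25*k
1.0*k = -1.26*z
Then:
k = 6.56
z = -5.21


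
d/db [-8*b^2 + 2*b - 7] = 2 - 16*b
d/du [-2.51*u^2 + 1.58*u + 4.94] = 1.58 - 5.02*u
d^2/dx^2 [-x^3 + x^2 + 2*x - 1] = 2 - 6*x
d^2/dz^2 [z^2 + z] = 2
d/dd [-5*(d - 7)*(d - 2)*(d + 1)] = -15*d^2 + 80*d - 25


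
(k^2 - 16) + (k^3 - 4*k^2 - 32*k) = k^3 - 3*k^2 - 32*k - 16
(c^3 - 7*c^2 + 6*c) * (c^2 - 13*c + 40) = c^5 - 20*c^4 + 137*c^3 - 358*c^2 + 240*c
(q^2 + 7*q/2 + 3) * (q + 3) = q^3 + 13*q^2/2 + 27*q/2 + 9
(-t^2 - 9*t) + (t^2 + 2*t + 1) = 1 - 7*t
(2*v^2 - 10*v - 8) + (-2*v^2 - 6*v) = -16*v - 8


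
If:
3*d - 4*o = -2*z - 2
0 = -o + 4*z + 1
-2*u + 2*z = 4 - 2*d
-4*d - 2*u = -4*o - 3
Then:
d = 3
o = 3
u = 3/2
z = 1/2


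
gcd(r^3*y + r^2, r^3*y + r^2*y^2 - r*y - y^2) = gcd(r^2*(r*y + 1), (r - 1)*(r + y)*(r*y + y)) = 1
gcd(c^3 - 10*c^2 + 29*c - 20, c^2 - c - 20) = c - 5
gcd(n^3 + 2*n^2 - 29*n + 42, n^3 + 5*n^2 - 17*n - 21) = n^2 + 4*n - 21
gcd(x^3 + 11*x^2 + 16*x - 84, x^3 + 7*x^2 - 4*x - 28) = x^2 + 5*x - 14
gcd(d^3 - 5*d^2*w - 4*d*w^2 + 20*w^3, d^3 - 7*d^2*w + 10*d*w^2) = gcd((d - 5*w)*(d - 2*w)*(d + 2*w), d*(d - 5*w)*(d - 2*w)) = d^2 - 7*d*w + 10*w^2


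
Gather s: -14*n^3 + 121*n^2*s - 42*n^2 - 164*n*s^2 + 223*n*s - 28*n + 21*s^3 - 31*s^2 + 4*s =-14*n^3 - 42*n^2 - 28*n + 21*s^3 + s^2*(-164*n - 31) + s*(121*n^2 + 223*n + 4)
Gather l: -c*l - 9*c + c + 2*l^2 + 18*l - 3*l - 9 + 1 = -8*c + 2*l^2 + l*(15 - c) - 8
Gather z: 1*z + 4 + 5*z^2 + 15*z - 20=5*z^2 + 16*z - 16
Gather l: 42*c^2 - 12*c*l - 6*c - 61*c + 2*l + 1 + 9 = 42*c^2 - 67*c + l*(2 - 12*c) + 10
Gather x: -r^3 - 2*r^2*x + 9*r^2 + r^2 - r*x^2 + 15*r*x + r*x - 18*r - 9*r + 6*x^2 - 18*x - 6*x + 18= -r^3 + 10*r^2 - 27*r + x^2*(6 - r) + x*(-2*r^2 + 16*r - 24) + 18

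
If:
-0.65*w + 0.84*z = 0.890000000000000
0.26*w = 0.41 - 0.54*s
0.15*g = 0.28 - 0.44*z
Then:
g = 1.86666666666667 - 2.93333333333333*z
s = 1.41851851851852 - 0.622222222222222*z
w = 1.29230769230769*z - 1.36923076923077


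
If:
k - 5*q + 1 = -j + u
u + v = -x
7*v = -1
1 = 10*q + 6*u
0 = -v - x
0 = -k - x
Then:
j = -5/14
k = -1/7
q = 1/10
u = 0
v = -1/7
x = 1/7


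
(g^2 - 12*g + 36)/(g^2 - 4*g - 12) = (g - 6)/(g + 2)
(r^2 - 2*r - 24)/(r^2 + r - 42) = (r + 4)/(r + 7)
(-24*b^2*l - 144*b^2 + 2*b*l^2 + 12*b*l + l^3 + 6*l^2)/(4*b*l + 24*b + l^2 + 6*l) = (-24*b^2 + 2*b*l + l^2)/(4*b + l)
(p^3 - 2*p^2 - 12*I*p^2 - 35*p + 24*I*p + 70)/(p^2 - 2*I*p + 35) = (p^2 - p*(2 + 5*I) + 10*I)/(p + 5*I)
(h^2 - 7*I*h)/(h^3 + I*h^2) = (h - 7*I)/(h*(h + I))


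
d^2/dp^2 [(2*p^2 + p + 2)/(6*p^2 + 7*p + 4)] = 12*(-8*p^3 + 12*p^2 + 30*p + 9)/(216*p^6 + 756*p^5 + 1314*p^4 + 1351*p^3 + 876*p^2 + 336*p + 64)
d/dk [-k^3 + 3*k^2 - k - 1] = -3*k^2 + 6*k - 1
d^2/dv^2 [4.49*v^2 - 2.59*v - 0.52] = 8.98000000000000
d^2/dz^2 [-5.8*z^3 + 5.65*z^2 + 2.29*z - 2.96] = 11.3 - 34.8*z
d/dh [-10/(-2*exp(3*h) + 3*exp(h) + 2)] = (30 - 60*exp(2*h))*exp(h)/(-2*exp(3*h) + 3*exp(h) + 2)^2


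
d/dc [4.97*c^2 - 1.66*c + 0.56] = 9.94*c - 1.66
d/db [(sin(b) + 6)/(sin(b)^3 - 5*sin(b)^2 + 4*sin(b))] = (-2*sin(b)^3 - 13*sin(b)^2 + 60*sin(b) - 24)*cos(b)/((sin(b) - 4)^2*(sin(b) - 1)^2*sin(b)^2)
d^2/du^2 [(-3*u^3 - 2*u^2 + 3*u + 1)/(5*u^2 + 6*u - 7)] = 6*(-26*u^3 + 81*u^2 - 12*u + 33)/(125*u^6 + 450*u^5 + 15*u^4 - 1044*u^3 - 21*u^2 + 882*u - 343)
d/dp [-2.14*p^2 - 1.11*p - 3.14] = -4.28*p - 1.11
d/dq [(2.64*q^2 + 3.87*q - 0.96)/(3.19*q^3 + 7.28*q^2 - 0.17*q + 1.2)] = (-8.4216*q^4 - 24.6906*q^3 - 19.4352*q^2 + 20.3136*q + 4.4808)/(10.1761*q^6 + 46.4464*q^5 + 51.9138*q^4 + 5.1808*q^3 + 17.5009*q^2 - 0.408*q + 1.44)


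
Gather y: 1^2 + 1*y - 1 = y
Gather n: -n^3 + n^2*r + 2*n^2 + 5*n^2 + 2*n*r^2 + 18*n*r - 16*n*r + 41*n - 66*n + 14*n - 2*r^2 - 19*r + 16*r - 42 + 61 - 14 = -n^3 + n^2*(r + 7) + n*(2*r^2 + 2*r - 11) - 2*r^2 - 3*r + 5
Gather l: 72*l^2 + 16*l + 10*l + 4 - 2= 72*l^2 + 26*l + 2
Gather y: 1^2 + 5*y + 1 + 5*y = 10*y + 2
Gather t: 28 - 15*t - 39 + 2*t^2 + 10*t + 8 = 2*t^2 - 5*t - 3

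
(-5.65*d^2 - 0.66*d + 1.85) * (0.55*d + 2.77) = -3.1075*d^3 - 16.0135*d^2 - 0.8107*d + 5.1245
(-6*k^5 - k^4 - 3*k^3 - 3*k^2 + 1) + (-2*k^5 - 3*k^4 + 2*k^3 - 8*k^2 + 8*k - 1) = -8*k^5 - 4*k^4 - k^3 - 11*k^2 + 8*k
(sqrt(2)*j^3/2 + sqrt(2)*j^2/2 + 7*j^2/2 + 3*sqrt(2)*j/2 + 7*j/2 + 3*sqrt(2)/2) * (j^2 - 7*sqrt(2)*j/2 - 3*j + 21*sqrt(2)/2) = sqrt(2)*j^5/2 - sqrt(2)*j^4 - 49*sqrt(2)*j^3/4 - 21*j^2/2 + 43*sqrt(2)*j^2/2 + 21*j + 129*sqrt(2)*j/4 + 63/2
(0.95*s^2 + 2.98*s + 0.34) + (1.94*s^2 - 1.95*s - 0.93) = 2.89*s^2 + 1.03*s - 0.59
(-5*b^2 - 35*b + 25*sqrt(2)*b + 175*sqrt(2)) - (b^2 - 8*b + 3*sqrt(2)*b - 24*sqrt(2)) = -6*b^2 - 27*b + 22*sqrt(2)*b + 199*sqrt(2)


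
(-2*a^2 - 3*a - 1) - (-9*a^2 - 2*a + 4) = 7*a^2 - a - 5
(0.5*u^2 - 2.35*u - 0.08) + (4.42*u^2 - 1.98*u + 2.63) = 4.92*u^2 - 4.33*u + 2.55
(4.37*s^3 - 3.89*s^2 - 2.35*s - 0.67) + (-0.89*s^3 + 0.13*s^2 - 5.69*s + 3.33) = 3.48*s^3 - 3.76*s^2 - 8.04*s + 2.66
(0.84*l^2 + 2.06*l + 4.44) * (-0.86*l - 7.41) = -0.7224*l^3 - 7.996*l^2 - 19.083*l - 32.9004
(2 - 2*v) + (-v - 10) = -3*v - 8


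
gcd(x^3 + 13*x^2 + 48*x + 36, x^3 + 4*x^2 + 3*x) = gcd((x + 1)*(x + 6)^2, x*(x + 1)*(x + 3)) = x + 1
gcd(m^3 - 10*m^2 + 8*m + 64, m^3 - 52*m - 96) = m^2 - 6*m - 16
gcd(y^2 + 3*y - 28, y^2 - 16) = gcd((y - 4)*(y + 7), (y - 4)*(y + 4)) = y - 4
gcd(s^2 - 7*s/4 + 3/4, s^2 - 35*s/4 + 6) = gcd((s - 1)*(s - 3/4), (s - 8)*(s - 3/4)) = s - 3/4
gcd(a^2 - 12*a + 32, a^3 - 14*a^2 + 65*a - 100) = a - 4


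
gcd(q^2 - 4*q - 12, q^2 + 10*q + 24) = 1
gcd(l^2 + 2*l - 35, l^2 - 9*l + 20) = l - 5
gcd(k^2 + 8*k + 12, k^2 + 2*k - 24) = k + 6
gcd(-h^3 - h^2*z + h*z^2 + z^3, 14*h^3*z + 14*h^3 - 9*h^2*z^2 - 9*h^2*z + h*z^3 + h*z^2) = 1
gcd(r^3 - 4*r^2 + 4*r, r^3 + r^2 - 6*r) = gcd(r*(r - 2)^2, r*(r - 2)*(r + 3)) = r^2 - 2*r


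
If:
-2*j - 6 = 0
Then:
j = -3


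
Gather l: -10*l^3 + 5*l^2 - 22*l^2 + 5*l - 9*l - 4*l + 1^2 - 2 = -10*l^3 - 17*l^2 - 8*l - 1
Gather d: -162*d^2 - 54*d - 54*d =-162*d^2 - 108*d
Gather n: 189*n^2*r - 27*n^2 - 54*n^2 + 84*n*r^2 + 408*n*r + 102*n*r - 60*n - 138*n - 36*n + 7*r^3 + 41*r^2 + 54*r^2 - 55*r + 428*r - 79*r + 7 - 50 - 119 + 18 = n^2*(189*r - 81) + n*(84*r^2 + 510*r - 234) + 7*r^3 + 95*r^2 + 294*r - 144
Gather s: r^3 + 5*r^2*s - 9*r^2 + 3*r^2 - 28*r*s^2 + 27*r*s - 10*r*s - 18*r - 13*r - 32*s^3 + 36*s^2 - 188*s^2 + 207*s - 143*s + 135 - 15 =r^3 - 6*r^2 - 31*r - 32*s^3 + s^2*(-28*r - 152) + s*(5*r^2 + 17*r + 64) + 120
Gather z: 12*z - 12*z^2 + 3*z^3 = 3*z^3 - 12*z^2 + 12*z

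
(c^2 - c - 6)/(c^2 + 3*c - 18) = (c + 2)/(c + 6)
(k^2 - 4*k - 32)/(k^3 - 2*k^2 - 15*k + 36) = (k - 8)/(k^2 - 6*k + 9)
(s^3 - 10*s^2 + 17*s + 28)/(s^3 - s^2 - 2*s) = (s^2 - 11*s + 28)/(s*(s - 2))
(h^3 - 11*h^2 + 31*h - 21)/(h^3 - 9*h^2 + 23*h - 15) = (h - 7)/(h - 5)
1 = 1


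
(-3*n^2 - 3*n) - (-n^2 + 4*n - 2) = -2*n^2 - 7*n + 2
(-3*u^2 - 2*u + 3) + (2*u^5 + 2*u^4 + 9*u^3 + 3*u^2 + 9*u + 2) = 2*u^5 + 2*u^4 + 9*u^3 + 7*u + 5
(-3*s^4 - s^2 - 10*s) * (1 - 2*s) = 6*s^5 - 3*s^4 + 2*s^3 + 19*s^2 - 10*s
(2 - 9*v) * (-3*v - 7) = 27*v^2 + 57*v - 14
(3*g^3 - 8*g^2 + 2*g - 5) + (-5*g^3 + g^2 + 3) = -2*g^3 - 7*g^2 + 2*g - 2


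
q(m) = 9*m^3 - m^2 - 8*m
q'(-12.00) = 3904.00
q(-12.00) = -15600.00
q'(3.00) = 229.00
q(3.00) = 210.00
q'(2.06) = 102.46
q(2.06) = 57.95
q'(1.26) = 32.35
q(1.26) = 6.34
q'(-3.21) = 276.63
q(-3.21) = -282.31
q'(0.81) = 8.09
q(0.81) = -2.35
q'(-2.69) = 192.75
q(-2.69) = -160.90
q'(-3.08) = 254.29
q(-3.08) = -247.81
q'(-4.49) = 545.30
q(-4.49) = -798.91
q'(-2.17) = 123.48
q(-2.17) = -79.31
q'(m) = 27*m^2 - 2*m - 8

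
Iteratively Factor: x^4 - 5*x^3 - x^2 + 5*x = (x - 1)*(x^3 - 4*x^2 - 5*x) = (x - 1)*(x + 1)*(x^2 - 5*x) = (x - 5)*(x - 1)*(x + 1)*(x)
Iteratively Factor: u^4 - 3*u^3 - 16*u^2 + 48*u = (u - 4)*(u^3 + u^2 - 12*u) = (u - 4)*(u + 4)*(u^2 - 3*u) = u*(u - 4)*(u + 4)*(u - 3)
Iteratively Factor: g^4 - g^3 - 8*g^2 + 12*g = (g - 2)*(g^3 + g^2 - 6*g) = (g - 2)^2*(g^2 + 3*g) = g*(g - 2)^2*(g + 3)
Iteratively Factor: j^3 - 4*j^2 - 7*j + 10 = (j - 5)*(j^2 + j - 2) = (j - 5)*(j + 2)*(j - 1)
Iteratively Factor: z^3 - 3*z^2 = (z)*(z^2 - 3*z) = z^2*(z - 3)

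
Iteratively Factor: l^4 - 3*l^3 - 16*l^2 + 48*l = (l + 4)*(l^3 - 7*l^2 + 12*l) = (l - 4)*(l + 4)*(l^2 - 3*l) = (l - 4)*(l - 3)*(l + 4)*(l)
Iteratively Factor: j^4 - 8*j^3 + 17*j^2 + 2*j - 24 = (j + 1)*(j^3 - 9*j^2 + 26*j - 24) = (j - 2)*(j + 1)*(j^2 - 7*j + 12) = (j - 4)*(j - 2)*(j + 1)*(j - 3)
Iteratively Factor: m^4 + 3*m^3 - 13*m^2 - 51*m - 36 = (m + 1)*(m^3 + 2*m^2 - 15*m - 36) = (m + 1)*(m + 3)*(m^2 - m - 12) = (m - 4)*(m + 1)*(m + 3)*(m + 3)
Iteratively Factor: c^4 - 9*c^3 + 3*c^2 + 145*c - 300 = (c + 4)*(c^3 - 13*c^2 + 55*c - 75) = (c - 5)*(c + 4)*(c^2 - 8*c + 15) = (c - 5)*(c - 3)*(c + 4)*(c - 5)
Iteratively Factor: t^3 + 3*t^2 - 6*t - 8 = (t - 2)*(t^2 + 5*t + 4) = (t - 2)*(t + 4)*(t + 1)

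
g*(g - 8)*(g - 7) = g^3 - 15*g^2 + 56*g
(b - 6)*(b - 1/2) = b^2 - 13*b/2 + 3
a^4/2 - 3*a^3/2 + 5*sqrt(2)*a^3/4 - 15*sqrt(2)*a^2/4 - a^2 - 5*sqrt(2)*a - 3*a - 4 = (a/2 + 1/2)*(a - 4)*(a + sqrt(2)/2)*(a + 2*sqrt(2))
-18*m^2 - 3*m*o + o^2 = (-6*m + o)*(3*m + o)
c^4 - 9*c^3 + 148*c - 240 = (c - 6)*(c - 5)*(c - 2)*(c + 4)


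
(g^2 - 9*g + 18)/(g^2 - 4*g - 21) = (-g^2 + 9*g - 18)/(-g^2 + 4*g + 21)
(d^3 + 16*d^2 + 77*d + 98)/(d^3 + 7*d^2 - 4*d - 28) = (d + 7)/(d - 2)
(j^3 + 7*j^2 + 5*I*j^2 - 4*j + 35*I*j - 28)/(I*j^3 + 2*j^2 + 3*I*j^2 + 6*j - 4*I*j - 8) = (-I*j^3 + j^2*(5 - 7*I) + j*(35 + 4*I) + 28*I)/(j^3 + j^2*(3 - 2*I) + j*(-4 - 6*I) + 8*I)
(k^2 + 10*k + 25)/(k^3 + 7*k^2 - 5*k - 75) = 1/(k - 3)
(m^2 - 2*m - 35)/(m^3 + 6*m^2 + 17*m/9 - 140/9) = 9*(m - 7)/(9*m^2 + 9*m - 28)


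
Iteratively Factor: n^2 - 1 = (n - 1)*(n + 1)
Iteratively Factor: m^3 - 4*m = (m + 2)*(m^2 - 2*m) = m*(m + 2)*(m - 2)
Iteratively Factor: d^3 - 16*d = (d + 4)*(d^2 - 4*d) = (d - 4)*(d + 4)*(d)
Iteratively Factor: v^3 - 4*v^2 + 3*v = (v)*(v^2 - 4*v + 3) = v*(v - 1)*(v - 3)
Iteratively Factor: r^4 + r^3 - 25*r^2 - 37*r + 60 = (r - 1)*(r^3 + 2*r^2 - 23*r - 60) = (r - 5)*(r - 1)*(r^2 + 7*r + 12) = (r - 5)*(r - 1)*(r + 3)*(r + 4)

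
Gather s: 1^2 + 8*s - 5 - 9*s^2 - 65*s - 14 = -9*s^2 - 57*s - 18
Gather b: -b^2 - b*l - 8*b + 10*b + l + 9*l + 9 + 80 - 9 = -b^2 + b*(2 - l) + 10*l + 80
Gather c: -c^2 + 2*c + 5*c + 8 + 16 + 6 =-c^2 + 7*c + 30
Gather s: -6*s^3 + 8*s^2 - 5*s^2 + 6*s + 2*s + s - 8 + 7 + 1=-6*s^3 + 3*s^2 + 9*s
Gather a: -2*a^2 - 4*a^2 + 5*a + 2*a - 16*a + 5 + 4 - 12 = -6*a^2 - 9*a - 3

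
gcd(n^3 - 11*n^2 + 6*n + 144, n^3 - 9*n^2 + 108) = n^2 - 3*n - 18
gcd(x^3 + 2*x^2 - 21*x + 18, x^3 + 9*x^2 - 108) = x^2 + 3*x - 18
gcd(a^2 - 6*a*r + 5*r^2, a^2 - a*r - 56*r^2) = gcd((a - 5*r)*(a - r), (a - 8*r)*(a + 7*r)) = 1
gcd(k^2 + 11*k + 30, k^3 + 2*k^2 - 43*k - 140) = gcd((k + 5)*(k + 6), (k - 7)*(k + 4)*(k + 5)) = k + 5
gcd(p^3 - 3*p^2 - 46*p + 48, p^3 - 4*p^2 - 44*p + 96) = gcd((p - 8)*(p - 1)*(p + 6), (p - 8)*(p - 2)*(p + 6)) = p^2 - 2*p - 48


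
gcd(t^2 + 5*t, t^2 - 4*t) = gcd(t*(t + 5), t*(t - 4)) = t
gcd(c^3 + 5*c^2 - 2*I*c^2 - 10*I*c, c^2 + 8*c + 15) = c + 5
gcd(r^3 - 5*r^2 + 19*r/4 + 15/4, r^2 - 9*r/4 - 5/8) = r - 5/2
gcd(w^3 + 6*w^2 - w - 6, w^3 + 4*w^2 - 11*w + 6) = w^2 + 5*w - 6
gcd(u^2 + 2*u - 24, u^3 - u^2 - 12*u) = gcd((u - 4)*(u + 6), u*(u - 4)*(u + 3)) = u - 4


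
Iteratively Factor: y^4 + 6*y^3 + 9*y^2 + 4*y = (y + 1)*(y^3 + 5*y^2 + 4*y) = y*(y + 1)*(y^2 + 5*y + 4) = y*(y + 1)^2*(y + 4)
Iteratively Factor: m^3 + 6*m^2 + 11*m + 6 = (m + 3)*(m^2 + 3*m + 2) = (m + 2)*(m + 3)*(m + 1)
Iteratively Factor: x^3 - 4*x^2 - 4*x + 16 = (x - 4)*(x^2 - 4) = (x - 4)*(x + 2)*(x - 2)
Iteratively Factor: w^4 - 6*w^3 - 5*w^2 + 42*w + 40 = (w - 5)*(w^3 - w^2 - 10*w - 8) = (w - 5)*(w + 2)*(w^2 - 3*w - 4) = (w - 5)*(w - 4)*(w + 2)*(w + 1)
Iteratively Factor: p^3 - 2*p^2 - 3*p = (p + 1)*(p^2 - 3*p) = p*(p + 1)*(p - 3)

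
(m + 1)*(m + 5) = m^2 + 6*m + 5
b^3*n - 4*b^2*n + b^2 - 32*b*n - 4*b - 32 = (b - 8)*(b + 4)*(b*n + 1)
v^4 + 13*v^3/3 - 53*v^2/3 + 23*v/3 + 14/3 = (v - 2)*(v - 1)*(v + 1/3)*(v + 7)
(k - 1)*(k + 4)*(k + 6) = k^3 + 9*k^2 + 14*k - 24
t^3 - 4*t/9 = t*(t - 2/3)*(t + 2/3)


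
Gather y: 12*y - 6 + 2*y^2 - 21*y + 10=2*y^2 - 9*y + 4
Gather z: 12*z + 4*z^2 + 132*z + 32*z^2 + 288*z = 36*z^2 + 432*z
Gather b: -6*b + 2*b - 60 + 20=-4*b - 40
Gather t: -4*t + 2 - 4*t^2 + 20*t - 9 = -4*t^2 + 16*t - 7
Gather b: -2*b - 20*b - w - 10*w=-22*b - 11*w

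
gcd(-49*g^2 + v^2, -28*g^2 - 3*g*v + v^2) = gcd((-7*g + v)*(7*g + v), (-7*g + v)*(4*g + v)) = -7*g + v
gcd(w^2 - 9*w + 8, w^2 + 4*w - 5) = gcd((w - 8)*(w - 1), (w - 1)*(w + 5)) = w - 1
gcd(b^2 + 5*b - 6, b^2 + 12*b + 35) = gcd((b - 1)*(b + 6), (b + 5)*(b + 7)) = 1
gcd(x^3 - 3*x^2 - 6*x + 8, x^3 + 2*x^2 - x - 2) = x^2 + x - 2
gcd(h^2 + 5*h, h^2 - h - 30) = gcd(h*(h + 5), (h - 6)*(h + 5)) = h + 5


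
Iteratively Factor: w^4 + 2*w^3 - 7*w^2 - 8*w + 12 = (w + 3)*(w^3 - w^2 - 4*w + 4) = (w - 2)*(w + 3)*(w^2 + w - 2) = (w - 2)*(w - 1)*(w + 3)*(w + 2)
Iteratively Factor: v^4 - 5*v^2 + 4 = (v - 2)*(v^3 + 2*v^2 - v - 2) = (v - 2)*(v + 2)*(v^2 - 1) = (v - 2)*(v + 1)*(v + 2)*(v - 1)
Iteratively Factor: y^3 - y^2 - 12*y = (y - 4)*(y^2 + 3*y) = y*(y - 4)*(y + 3)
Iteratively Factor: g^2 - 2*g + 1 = (g - 1)*(g - 1)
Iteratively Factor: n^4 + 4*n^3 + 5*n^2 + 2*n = (n)*(n^3 + 4*n^2 + 5*n + 2) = n*(n + 1)*(n^2 + 3*n + 2) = n*(n + 1)*(n + 2)*(n + 1)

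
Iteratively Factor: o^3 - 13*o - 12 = (o + 3)*(o^2 - 3*o - 4) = (o - 4)*(o + 3)*(o + 1)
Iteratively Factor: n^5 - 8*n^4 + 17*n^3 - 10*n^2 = (n - 2)*(n^4 - 6*n^3 + 5*n^2) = n*(n - 2)*(n^3 - 6*n^2 + 5*n) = n^2*(n - 2)*(n^2 - 6*n + 5) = n^2*(n - 2)*(n - 1)*(n - 5)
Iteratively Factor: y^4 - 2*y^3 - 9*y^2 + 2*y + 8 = (y + 2)*(y^3 - 4*y^2 - y + 4) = (y - 1)*(y + 2)*(y^2 - 3*y - 4) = (y - 1)*(y + 1)*(y + 2)*(y - 4)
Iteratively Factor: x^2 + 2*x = (x + 2)*(x)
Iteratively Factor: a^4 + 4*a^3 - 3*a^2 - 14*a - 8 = (a + 1)*(a^3 + 3*a^2 - 6*a - 8) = (a + 1)*(a + 4)*(a^2 - a - 2) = (a + 1)^2*(a + 4)*(a - 2)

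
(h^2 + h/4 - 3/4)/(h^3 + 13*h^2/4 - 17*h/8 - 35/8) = 2*(4*h - 3)/(8*h^2 + 18*h - 35)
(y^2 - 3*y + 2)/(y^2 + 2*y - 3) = (y - 2)/(y + 3)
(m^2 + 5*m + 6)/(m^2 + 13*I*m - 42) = (m^2 + 5*m + 6)/(m^2 + 13*I*m - 42)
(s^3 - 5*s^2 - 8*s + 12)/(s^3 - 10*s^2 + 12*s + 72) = (s - 1)/(s - 6)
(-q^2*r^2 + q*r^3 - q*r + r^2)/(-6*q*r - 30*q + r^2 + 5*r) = r*(q^2*r - q*r^2 + q - r)/(6*q*r + 30*q - r^2 - 5*r)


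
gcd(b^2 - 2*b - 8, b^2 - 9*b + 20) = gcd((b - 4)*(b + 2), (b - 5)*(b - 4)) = b - 4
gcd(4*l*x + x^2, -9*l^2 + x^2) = 1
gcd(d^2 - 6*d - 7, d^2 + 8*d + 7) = d + 1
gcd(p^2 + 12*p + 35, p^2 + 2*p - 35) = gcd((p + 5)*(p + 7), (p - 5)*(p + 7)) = p + 7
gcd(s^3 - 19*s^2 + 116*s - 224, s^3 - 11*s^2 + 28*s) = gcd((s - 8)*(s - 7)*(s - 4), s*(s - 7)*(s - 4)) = s^2 - 11*s + 28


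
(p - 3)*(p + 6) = p^2 + 3*p - 18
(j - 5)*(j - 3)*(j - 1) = j^3 - 9*j^2 + 23*j - 15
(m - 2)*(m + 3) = m^2 + m - 6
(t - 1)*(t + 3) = t^2 + 2*t - 3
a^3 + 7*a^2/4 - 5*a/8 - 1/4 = (a - 1/2)*(a + 1/4)*(a + 2)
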